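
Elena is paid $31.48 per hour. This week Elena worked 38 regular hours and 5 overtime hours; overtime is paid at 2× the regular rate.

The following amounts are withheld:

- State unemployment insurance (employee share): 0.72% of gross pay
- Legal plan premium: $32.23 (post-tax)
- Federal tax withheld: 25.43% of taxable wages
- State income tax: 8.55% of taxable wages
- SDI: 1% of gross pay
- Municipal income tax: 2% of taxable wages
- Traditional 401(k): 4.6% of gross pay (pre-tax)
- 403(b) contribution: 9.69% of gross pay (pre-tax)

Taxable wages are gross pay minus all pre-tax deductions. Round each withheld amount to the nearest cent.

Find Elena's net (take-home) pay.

$770.91

Regular pay: 38 × $31.48 = $1196.24
Overtime pay: 5 × $31.48 × 2 = $314.80
Gross pay = $1196.24 + $314.80 = $1511.04
Traditional 401(k): $1511.04 × 0.046 = $69.51
403(b) contribution: $1511.04 × 0.0969 = $146.42
Pre-tax total = $69.51 + $146.42 = $215.93
Taxable wages = $1511.04 − $215.93 = $1295.11
Federal tax withheld: $1295.11 × 0.2543 = $329.35
Municipal income tax: $1295.11 × 0.02 = $25.90
State income tax: $1295.11 × 0.0855 = $110.73
SDI: $1511.04 × 0.01 = $15.11
State unemployment insurance (employee share): $1511.04 × 0.0072 = $10.88
Legal plan premium: $32.23
Total deductions = $69.51 + $146.42 + $329.35 + $25.90 + $110.73 + $15.11 + $10.88 + $32.23 = $740.13
Net pay = $1511.04 − $740.13 = $770.91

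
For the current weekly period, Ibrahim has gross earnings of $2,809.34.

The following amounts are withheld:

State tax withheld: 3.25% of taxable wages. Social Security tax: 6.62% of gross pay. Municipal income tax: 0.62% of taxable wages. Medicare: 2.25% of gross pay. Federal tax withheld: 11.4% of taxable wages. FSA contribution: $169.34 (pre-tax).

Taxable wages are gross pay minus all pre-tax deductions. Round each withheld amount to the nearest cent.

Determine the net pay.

$1,987.68

FSA contribution: $169.34
Taxable wages = $2,809.34 − $169.34 = $2,640.00
Municipal income tax: $2,640.00 × 0.0062 = $16.37
State tax withheld: $2,640.00 × 0.0325 = $85.80
Federal tax withheld: $2,640.00 × 0.114 = $300.96
Medicare: $2,809.34 × 0.0225 = $63.21
Social Security tax: $2,809.34 × 0.0662 = $185.98
Total deductions = $169.34 + $16.37 + $85.80 + $300.96 + $63.21 + $185.98 = $821.66
Net pay = $2,809.34 − $821.66 = $1,987.68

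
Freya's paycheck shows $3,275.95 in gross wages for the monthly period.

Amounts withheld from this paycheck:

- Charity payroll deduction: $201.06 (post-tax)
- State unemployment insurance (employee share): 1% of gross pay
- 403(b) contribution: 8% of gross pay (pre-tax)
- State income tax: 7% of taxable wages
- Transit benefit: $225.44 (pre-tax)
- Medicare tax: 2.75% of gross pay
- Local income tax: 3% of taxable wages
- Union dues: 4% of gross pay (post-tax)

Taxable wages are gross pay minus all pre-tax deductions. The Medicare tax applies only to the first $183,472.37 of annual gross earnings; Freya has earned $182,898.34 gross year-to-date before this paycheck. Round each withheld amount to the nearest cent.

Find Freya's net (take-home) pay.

Transit benefit: $225.44
403(b) contribution: $3,275.95 × 0.08 = $262.08
Pre-tax total = $225.44 + $262.08 = $487.52
Taxable wages = $3,275.95 − $487.52 = $2,788.43
Local income tax: $2,788.43 × 0.03 = $83.65
State income tax: $2,788.43 × 0.07 = $195.19
Medicare tax: only $183,472.37 − $182,898.34 = $574.03 of this check is subject → $574.03 × 0.0275 = $15.79
State unemployment insurance (employee share): $3,275.95 × 0.01 = $32.76
Union dues: $3,275.95 × 0.04 = $131.04
Charity payroll deduction: $201.06
Total deductions = $225.44 + $262.08 + $83.65 + $195.19 + $15.79 + $32.76 + $131.04 + $201.06 = $1,147.01
Net pay = $3,275.95 − $1,147.01 = $2,128.94

$2,128.94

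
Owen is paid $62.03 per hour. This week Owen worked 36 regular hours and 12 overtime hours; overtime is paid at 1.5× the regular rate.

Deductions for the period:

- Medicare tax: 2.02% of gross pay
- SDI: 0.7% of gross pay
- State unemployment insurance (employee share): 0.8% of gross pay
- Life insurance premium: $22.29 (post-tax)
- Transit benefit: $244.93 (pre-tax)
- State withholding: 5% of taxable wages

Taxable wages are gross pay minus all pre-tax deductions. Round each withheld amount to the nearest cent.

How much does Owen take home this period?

Regular pay: 36 × $62.03 = $2,233.08
Overtime pay: 12 × $62.03 × 1.5 = $1,116.54
Gross pay = $2,233.08 + $1,116.54 = $3,349.62
Transit benefit: $244.93
Taxable wages = $3,349.62 − $244.93 = $3,104.69
State withholding: $3,104.69 × 0.05 = $155.23
SDI: $3,349.62 × 0.007 = $23.45
Medicare tax: $3,349.62 × 0.0202 = $67.66
State unemployment insurance (employee share): $3,349.62 × 0.008 = $26.80
Life insurance premium: $22.29
Total deductions = $244.93 + $155.23 + $23.45 + $67.66 + $26.80 + $22.29 = $540.36
Net pay = $3,349.62 − $540.36 = $2,809.26

$2,809.26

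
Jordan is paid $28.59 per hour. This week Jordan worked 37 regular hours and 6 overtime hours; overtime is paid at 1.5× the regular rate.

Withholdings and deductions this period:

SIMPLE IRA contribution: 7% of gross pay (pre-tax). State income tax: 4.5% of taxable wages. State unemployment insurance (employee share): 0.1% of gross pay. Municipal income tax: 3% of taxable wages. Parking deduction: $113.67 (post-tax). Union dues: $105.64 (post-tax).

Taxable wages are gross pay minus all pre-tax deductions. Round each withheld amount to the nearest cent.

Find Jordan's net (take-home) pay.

Regular pay: 37 × $28.59 = $1,057.83
Overtime pay: 6 × $28.59 × 1.5 = $257.31
Gross pay = $1,057.83 + $257.31 = $1,315.14
SIMPLE IRA contribution: $1,315.14 × 0.07 = $92.06
Taxable wages = $1,315.14 − $92.06 = $1,223.08
State income tax: $1,223.08 × 0.045 = $55.04
Municipal income tax: $1,223.08 × 0.03 = $36.69
State unemployment insurance (employee share): $1,315.14 × 0.001 = $1.32
Union dues: $105.64
Parking deduction: $113.67
Total deductions = $92.06 + $55.04 + $36.69 + $1.32 + $105.64 + $113.67 = $404.42
Net pay = $1,315.14 − $404.42 = $910.72

$910.72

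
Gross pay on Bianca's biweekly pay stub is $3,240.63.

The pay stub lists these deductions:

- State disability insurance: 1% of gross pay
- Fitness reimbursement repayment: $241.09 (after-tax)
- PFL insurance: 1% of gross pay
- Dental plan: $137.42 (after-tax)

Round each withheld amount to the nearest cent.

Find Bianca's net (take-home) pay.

State disability insurance: $3,240.63 × 0.01 = $32.41
PFL insurance: $3,240.63 × 0.01 = $32.41
Fitness reimbursement repayment: $241.09
Dental plan: $137.42
Total deductions = $32.41 + $32.41 + $241.09 + $137.42 = $443.33
Net pay = $3,240.63 − $443.33 = $2,797.30

$2,797.30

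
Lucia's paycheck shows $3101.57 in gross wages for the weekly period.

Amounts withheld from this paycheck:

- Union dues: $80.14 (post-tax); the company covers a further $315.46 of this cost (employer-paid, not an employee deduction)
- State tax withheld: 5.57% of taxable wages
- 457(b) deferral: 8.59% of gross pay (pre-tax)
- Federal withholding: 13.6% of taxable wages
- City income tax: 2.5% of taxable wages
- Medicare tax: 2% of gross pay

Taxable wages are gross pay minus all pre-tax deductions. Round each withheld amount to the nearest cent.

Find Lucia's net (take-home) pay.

457(b) deferral: $3101.57 × 0.0859 = $266.42
Taxable wages = $3101.57 − $266.42 = $2835.15
State tax withheld: $2835.15 × 0.0557 = $157.92
City income tax: $2835.15 × 0.025 = $70.88
Federal withholding: $2835.15 × 0.136 = $385.58
Medicare tax: $3101.57 × 0.02 = $62.03
Union dues: $80.14
(Employer's $315.46 toward union dues is not withheld from the employee.)
Total deductions = $266.42 + $157.92 + $70.88 + $385.58 + $62.03 + $80.14 = $1022.97
Net pay = $3101.57 − $1022.97 = $2078.60

$2078.60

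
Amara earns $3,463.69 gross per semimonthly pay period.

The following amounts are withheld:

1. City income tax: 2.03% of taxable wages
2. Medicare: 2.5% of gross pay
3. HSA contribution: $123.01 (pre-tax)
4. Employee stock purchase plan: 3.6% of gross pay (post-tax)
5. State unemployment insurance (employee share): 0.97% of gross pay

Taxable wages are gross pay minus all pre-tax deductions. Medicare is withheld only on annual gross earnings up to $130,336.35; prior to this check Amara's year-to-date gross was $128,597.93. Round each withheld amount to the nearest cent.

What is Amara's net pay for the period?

$3,071.11

HSA contribution: $123.01
Taxable wages = $3,463.69 − $123.01 = $3,340.68
City income tax: $3,340.68 × 0.0203 = $67.82
Medicare: only $130,336.35 − $128,597.93 = $1,738.42 of this check is subject → $1,738.42 × 0.025 = $43.46
State unemployment insurance (employee share): $3,463.69 × 0.0097 = $33.60
Employee stock purchase plan: $3,463.69 × 0.036 = $124.69
Total deductions = $123.01 + $67.82 + $43.46 + $33.60 + $124.69 = $392.58
Net pay = $3,463.69 − $392.58 = $3,071.11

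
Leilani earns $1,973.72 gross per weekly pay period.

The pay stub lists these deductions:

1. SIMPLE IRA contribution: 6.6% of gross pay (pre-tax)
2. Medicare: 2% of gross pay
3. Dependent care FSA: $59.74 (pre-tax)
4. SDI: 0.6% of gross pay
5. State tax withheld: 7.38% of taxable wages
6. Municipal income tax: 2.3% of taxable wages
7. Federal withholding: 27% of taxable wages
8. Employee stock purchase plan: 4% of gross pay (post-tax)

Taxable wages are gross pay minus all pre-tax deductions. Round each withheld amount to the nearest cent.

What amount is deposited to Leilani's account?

SIMPLE IRA contribution: $1,973.72 × 0.066 = $130.27
Dependent care FSA: $59.74
Pre-tax total = $130.27 + $59.74 = $190.01
Taxable wages = $1,973.72 − $190.01 = $1,783.71
Municipal income tax: $1,783.71 × 0.023 = $41.03
State tax withheld: $1,783.71 × 0.0738 = $131.64
Federal withholding: $1,783.71 × 0.27 = $481.60
SDI: $1,973.72 × 0.006 = $11.84
Medicare: $1,973.72 × 0.02 = $39.47
Employee stock purchase plan: $1,973.72 × 0.04 = $78.95
Total deductions = $130.27 + $59.74 + $41.03 + $131.64 + $481.60 + $11.84 + $39.47 + $78.95 = $974.54
Net pay = $1,973.72 − $974.54 = $999.18

$999.18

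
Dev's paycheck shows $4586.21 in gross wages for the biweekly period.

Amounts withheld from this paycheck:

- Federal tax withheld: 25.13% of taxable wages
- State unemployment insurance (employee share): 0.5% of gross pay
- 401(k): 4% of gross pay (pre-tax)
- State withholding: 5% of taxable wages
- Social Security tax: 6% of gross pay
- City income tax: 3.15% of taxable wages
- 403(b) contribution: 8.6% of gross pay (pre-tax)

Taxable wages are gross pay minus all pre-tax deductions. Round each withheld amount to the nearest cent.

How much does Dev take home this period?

$2376.27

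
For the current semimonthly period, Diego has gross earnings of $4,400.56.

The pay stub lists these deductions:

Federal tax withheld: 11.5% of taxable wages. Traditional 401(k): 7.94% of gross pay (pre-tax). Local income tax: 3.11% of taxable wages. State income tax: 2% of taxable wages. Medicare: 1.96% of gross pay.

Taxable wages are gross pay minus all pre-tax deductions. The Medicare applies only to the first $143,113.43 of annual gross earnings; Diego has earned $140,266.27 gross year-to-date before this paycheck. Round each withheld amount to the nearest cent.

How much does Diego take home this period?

Traditional 401(k): $4,400.56 × 0.0794 = $349.40
Taxable wages = $4,400.56 − $349.40 = $4,051.16
State income tax: $4,051.16 × 0.02 = $81.02
Federal tax withheld: $4,051.16 × 0.115 = $465.88
Local income tax: $4,051.16 × 0.0311 = $125.99
Medicare: only $143,113.43 − $140,266.27 = $2,847.16 of this check is subject → $2,847.16 × 0.0196 = $55.80
Total deductions = $349.40 + $81.02 + $465.88 + $125.99 + $55.80 = $1,078.09
Net pay = $4,400.56 − $1,078.09 = $3,322.47

$3,322.47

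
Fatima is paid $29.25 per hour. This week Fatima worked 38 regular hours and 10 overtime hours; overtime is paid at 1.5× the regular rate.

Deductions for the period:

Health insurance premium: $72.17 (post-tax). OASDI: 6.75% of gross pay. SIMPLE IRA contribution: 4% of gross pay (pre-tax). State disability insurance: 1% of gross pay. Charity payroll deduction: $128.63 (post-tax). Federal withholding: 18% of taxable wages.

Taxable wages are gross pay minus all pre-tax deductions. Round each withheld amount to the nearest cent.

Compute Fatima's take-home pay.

Regular pay: 38 × $29.25 = $1111.50
Overtime pay: 10 × $29.25 × 1.5 = $438.75
Gross pay = $1111.50 + $438.75 = $1550.25
SIMPLE IRA contribution: $1550.25 × 0.04 = $62.01
Taxable wages = $1550.25 − $62.01 = $1488.24
Federal withholding: $1488.24 × 0.18 = $267.88
State disability insurance: $1550.25 × 0.01 = $15.50
OASDI: $1550.25 × 0.0675 = $104.64
Health insurance premium: $72.17
Charity payroll deduction: $128.63
Total deductions = $62.01 + $267.88 + $15.50 + $104.64 + $72.17 + $128.63 = $650.83
Net pay = $1550.25 − $650.83 = $899.42

$899.42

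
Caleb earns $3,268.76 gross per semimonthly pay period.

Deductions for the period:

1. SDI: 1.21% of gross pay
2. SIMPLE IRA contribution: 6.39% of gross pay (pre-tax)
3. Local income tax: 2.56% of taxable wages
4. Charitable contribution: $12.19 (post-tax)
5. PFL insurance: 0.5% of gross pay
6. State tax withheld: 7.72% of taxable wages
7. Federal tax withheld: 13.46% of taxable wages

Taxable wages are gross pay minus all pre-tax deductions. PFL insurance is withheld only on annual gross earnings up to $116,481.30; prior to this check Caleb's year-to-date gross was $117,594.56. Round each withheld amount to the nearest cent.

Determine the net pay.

SIMPLE IRA contribution: $3,268.76 × 0.0639 = $208.87
Taxable wages = $3,268.76 − $208.87 = $3,059.89
State tax withheld: $3,059.89 × 0.0772 = $236.22
Local income tax: $3,059.89 × 0.0256 = $78.33
Federal tax withheld: $3,059.89 × 0.1346 = $411.86
SDI: $3,268.76 × 0.0121 = $39.55
PFL insurance: annual cap $116,481.30 already reached (YTD $117,594.56), so $0.00
Charitable contribution: $12.19
Total deductions = $208.87 + $236.22 + $78.33 + $411.86 + $39.55 + $0.00 + $12.19 = $987.02
Net pay = $3,268.76 − $987.02 = $2,281.74

$2,281.74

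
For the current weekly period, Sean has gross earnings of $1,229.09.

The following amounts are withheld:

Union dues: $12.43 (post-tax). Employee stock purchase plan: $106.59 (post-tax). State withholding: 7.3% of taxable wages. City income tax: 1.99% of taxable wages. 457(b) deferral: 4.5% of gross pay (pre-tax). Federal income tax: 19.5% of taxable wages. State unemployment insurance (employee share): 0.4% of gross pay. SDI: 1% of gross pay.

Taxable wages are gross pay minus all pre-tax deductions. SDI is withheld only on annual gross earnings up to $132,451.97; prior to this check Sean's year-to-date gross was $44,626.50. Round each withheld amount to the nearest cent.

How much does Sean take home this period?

$699.61

457(b) deferral: $1,229.09 × 0.045 = $55.31
Taxable wages = $1,229.09 − $55.31 = $1,173.78
Federal income tax: $1,173.78 × 0.195 = $228.89
State withholding: $1,173.78 × 0.073 = $85.69
City income tax: $1,173.78 × 0.0199 = $23.36
State unemployment insurance (employee share): $1,229.09 × 0.004 = $4.92
SDI: cap not yet reached, full $1,229.09 is subject → $1,229.09 × 0.01 = $12.29
Employee stock purchase plan: $106.59
Union dues: $12.43
Total deductions = $55.31 + $228.89 + $85.69 + $23.36 + $4.92 + $12.29 + $106.59 + $12.43 = $529.48
Net pay = $1,229.09 − $529.48 = $699.61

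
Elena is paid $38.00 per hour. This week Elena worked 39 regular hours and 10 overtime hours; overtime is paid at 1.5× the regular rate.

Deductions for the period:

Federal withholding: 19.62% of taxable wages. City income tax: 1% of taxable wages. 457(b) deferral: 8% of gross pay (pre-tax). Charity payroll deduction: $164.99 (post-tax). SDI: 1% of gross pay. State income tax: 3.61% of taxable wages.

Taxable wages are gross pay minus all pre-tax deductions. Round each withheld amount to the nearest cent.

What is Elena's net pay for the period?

Regular pay: 39 × $38.00 = $1,482.00
Overtime pay: 10 × $38.00 × 1.5 = $570.00
Gross pay = $1,482.00 + $570.00 = $2,052.00
457(b) deferral: $2,052.00 × 0.08 = $164.16
Taxable wages = $2,052.00 − $164.16 = $1,887.84
City income tax: $1,887.84 × 0.01 = $18.88
State income tax: $1,887.84 × 0.0361 = $68.15
Federal withholding: $1,887.84 × 0.1962 = $370.39
SDI: $2,052.00 × 0.01 = $20.52
Charity payroll deduction: $164.99
Total deductions = $164.16 + $18.88 + $68.15 + $370.39 + $20.52 + $164.99 = $807.09
Net pay = $2,052.00 − $807.09 = $1,244.91

$1,244.91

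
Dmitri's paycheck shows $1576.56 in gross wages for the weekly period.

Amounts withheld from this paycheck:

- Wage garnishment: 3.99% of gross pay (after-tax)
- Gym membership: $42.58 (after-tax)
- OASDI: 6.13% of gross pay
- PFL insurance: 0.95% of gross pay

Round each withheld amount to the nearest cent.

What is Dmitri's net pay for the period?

PFL insurance: $1576.56 × 0.0095 = $14.98
OASDI: $1576.56 × 0.0613 = $96.64
Gym membership: $42.58
Wage garnishment: $1576.56 × 0.0399 = $62.90
Total deductions = $14.98 + $96.64 + $42.58 + $62.90 = $217.10
Net pay = $1576.56 − $217.10 = $1359.46

$1359.46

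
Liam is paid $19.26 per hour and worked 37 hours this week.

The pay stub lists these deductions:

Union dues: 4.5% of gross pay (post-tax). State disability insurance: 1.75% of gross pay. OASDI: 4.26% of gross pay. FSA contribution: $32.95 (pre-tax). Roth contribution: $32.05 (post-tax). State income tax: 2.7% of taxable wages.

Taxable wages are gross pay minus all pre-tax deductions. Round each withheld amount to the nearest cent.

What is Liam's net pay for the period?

Gross pay: 37 × $19.26 = $712.62
FSA contribution: $32.95
Taxable wages = $712.62 − $32.95 = $679.67
State income tax: $679.67 × 0.027 = $18.35
State disability insurance: $712.62 × 0.0175 = $12.47
OASDI: $712.62 × 0.0426 = $30.36
Union dues: $712.62 × 0.045 = $32.07
Roth contribution: $32.05
Total deductions = $32.95 + $18.35 + $12.47 + $30.36 + $32.07 + $32.05 = $158.25
Net pay = $712.62 − $158.25 = $554.37

$554.37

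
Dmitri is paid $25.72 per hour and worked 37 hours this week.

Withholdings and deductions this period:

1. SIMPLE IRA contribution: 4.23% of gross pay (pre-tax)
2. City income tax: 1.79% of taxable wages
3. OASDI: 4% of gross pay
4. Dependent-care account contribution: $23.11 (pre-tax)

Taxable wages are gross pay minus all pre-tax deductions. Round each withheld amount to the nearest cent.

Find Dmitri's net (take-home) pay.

Gross pay: 37 × $25.72 = $951.64
SIMPLE IRA contribution: $951.64 × 0.0423 = $40.25
Dependent-care account contribution: $23.11
Pre-tax total = $40.25 + $23.11 = $63.36
Taxable wages = $951.64 − $63.36 = $888.28
City income tax: $888.28 × 0.0179 = $15.90
OASDI: $951.64 × 0.04 = $38.07
Total deductions = $40.25 + $23.11 + $15.90 + $38.07 = $117.33
Net pay = $951.64 − $117.33 = $834.31

$834.31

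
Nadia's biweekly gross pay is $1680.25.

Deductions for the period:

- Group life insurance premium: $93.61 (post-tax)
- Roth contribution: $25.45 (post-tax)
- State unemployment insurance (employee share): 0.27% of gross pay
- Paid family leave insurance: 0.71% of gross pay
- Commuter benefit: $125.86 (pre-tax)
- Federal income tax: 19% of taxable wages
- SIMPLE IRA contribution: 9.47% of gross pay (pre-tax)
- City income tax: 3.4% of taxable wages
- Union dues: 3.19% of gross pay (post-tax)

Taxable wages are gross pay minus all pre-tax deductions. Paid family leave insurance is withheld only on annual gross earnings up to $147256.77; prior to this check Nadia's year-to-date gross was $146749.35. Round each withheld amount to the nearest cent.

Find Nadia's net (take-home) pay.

SIMPLE IRA contribution: $1680.25 × 0.0947 = $159.12
Commuter benefit: $125.86
Pre-tax total = $159.12 + $125.86 = $284.98
Taxable wages = $1680.25 − $284.98 = $1395.27
City income tax: $1395.27 × 0.034 = $47.44
Federal income tax: $1395.27 × 0.19 = $265.10
Paid family leave insurance: only $147256.77 − $146749.35 = $507.42 of this check is subject → $507.42 × 0.0071 = $3.60
State unemployment insurance (employee share): $1680.25 × 0.0027 = $4.54
Union dues: $1680.25 × 0.0319 = $53.60
Group life insurance premium: $93.61
Roth contribution: $25.45
Total deductions = $159.12 + $125.86 + $47.44 + $265.10 + $3.60 + $4.54 + $53.60 + $93.61 + $25.45 = $778.32
Net pay = $1680.25 − $778.32 = $901.93

$901.93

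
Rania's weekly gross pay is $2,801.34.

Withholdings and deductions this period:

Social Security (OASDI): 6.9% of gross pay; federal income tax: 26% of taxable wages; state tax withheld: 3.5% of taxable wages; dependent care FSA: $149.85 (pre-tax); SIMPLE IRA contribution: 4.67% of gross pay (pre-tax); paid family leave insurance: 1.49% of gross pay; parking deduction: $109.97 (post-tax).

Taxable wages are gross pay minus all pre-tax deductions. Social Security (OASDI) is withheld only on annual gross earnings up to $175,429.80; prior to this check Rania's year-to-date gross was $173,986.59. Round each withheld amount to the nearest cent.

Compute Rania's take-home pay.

Dependent care FSA: $149.85
SIMPLE IRA contribution: $2,801.34 × 0.0467 = $130.82
Pre-tax total = $149.85 + $130.82 = $280.67
Taxable wages = $2,801.34 − $280.67 = $2,520.67
Federal income tax: $2,520.67 × 0.26 = $655.37
State tax withheld: $2,520.67 × 0.035 = $88.22
Paid family leave insurance: $2,801.34 × 0.0149 = $41.74
Social Security (OASDI): only $175,429.80 − $173,986.59 = $1,443.21 of this check is subject → $1,443.21 × 0.069 = $99.58
Parking deduction: $109.97
Total deductions = $149.85 + $130.82 + $655.37 + $88.22 + $41.74 + $99.58 + $109.97 = $1,275.55
Net pay = $2,801.34 − $1,275.55 = $1,525.79

$1,525.79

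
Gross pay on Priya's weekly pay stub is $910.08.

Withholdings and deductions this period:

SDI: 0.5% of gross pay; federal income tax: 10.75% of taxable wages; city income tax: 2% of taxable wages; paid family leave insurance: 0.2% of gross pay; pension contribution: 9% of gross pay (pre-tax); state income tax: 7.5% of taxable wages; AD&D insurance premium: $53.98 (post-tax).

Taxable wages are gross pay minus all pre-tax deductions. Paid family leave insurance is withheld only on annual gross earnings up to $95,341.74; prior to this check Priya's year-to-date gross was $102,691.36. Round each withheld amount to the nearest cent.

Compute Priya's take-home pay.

$601.94

Pension contribution: $910.08 × 0.09 = $81.91
Taxable wages = $910.08 − $81.91 = $828.17
State income tax: $828.17 × 0.075 = $62.11
City income tax: $828.17 × 0.02 = $16.56
Federal income tax: $828.17 × 0.1075 = $89.03
SDI: $910.08 × 0.005 = $4.55
Paid family leave insurance: annual cap $95,341.74 already reached (YTD $102,691.36), so $0.00
AD&D insurance premium: $53.98
Total deductions = $81.91 + $62.11 + $16.56 + $89.03 + $4.55 + $0.00 + $53.98 = $308.14
Net pay = $910.08 − $308.14 = $601.94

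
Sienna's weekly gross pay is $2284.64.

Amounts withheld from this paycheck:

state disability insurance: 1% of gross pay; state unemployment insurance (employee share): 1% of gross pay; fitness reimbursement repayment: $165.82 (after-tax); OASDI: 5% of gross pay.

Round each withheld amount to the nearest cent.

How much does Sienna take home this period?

$1958.89

State disability insurance: $2284.64 × 0.01 = $22.85
OASDI: $2284.64 × 0.05 = $114.23
State unemployment insurance (employee share): $2284.64 × 0.01 = $22.85
Fitness reimbursement repayment: $165.82
Total deductions = $22.85 + $114.23 + $22.85 + $165.82 = $325.75
Net pay = $2284.64 − $325.75 = $1958.89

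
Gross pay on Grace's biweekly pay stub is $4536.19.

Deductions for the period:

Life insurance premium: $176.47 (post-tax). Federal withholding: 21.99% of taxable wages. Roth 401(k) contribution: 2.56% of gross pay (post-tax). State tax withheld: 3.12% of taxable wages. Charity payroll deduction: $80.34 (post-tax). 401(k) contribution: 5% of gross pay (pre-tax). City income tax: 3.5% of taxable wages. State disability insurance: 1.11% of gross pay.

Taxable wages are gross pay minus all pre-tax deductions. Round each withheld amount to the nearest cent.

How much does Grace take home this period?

$2653.18

401(k) contribution: $4536.19 × 0.05 = $226.81
Taxable wages = $4536.19 − $226.81 = $4309.38
City income tax: $4309.38 × 0.035 = $150.83
Federal withholding: $4309.38 × 0.2199 = $947.63
State tax withheld: $4309.38 × 0.0312 = $134.45
State disability insurance: $4536.19 × 0.0111 = $50.35
Charity payroll deduction: $80.34
Roth 401(k) contribution: $4536.19 × 0.0256 = $116.13
Life insurance premium: $176.47
Total deductions = $226.81 + $150.83 + $947.63 + $134.45 + $50.35 + $80.34 + $116.13 + $176.47 = $1883.01
Net pay = $4536.19 − $1883.01 = $2653.18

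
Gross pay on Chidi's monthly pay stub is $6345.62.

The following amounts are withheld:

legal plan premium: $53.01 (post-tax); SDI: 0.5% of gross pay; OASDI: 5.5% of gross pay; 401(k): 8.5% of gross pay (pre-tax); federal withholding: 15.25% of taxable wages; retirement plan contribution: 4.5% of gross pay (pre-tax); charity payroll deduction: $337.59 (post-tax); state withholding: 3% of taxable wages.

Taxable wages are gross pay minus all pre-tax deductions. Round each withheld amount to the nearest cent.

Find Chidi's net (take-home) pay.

401(k): $6345.62 × 0.085 = $539.38
Retirement plan contribution: $6345.62 × 0.045 = $285.55
Pre-tax total = $539.38 + $285.55 = $824.93
Taxable wages = $6345.62 − $824.93 = $5520.69
Federal withholding: $5520.69 × 0.1525 = $841.91
State withholding: $5520.69 × 0.03 = $165.62
SDI: $6345.62 × 0.005 = $31.73
OASDI: $6345.62 × 0.055 = $349.01
Charity payroll deduction: $337.59
Legal plan premium: $53.01
Total deductions = $539.38 + $285.55 + $841.91 + $165.62 + $31.73 + $349.01 + $337.59 + $53.01 = $2603.80
Net pay = $6345.62 − $2603.80 = $3741.82

$3741.82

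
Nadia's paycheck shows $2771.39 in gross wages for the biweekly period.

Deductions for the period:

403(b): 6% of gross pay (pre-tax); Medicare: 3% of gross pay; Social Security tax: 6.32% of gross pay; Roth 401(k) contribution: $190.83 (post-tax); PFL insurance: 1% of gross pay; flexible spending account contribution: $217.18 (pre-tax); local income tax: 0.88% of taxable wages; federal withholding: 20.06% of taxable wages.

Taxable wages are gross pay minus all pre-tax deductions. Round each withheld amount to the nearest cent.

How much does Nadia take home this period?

$1411.07

Flexible spending account contribution: $217.18
403(b): $2771.39 × 0.06 = $166.28
Pre-tax total = $217.18 + $166.28 = $383.46
Taxable wages = $2771.39 − $383.46 = $2387.93
Local income tax: $2387.93 × 0.0088 = $21.01
Federal withholding: $2387.93 × 0.2006 = $479.02
PFL insurance: $2771.39 × 0.01 = $27.71
Social Security tax: $2771.39 × 0.0632 = $175.15
Medicare: $2771.39 × 0.03 = $83.14
Roth 401(k) contribution: $190.83
Total deductions = $217.18 + $166.28 + $21.01 + $479.02 + $27.71 + $175.15 + $83.14 + $190.83 = $1360.32
Net pay = $2771.39 − $1360.32 = $1411.07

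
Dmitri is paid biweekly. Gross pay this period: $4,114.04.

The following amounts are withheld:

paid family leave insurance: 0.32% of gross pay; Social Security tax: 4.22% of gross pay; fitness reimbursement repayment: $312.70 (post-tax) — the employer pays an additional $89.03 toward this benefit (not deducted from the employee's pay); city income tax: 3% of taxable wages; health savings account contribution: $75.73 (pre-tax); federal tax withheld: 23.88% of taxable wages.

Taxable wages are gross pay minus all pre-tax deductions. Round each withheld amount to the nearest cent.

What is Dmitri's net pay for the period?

Health savings account contribution: $75.73
Taxable wages = $4,114.04 − $75.73 = $4,038.31
City income tax: $4,038.31 × 0.03 = $121.15
Federal tax withheld: $4,038.31 × 0.2388 = $964.35
Social Security tax: $4,114.04 × 0.0422 = $173.61
Paid family leave insurance: $4,114.04 × 0.0032 = $13.16
Fitness reimbursement repayment: $312.70
(Employer's $89.03 toward fitness reimbursement repayment is not withheld from the employee.)
Total deductions = $75.73 + $121.15 + $964.35 + $173.61 + $13.16 + $312.70 = $1,660.70
Net pay = $4,114.04 − $1,660.70 = $2,453.34

$2,453.34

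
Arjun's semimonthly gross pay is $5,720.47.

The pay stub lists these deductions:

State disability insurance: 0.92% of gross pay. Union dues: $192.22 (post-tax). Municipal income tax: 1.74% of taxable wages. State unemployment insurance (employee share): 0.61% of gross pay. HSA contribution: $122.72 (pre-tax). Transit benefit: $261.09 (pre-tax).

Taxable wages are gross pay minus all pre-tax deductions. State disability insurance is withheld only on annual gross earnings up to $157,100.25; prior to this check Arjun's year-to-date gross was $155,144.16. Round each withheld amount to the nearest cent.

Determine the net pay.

$4,998.69

HSA contribution: $122.72
Transit benefit: $261.09
Pre-tax total = $122.72 + $261.09 = $383.81
Taxable wages = $5,720.47 − $383.81 = $5,336.66
Municipal income tax: $5,336.66 × 0.0174 = $92.86
State unemployment insurance (employee share): $5,720.47 × 0.0061 = $34.89
State disability insurance: only $157,100.25 − $155,144.16 = $1,956.09 of this check is subject → $1,956.09 × 0.0092 = $18.00
Union dues: $192.22
Total deductions = $122.72 + $261.09 + $92.86 + $34.89 + $18.00 + $192.22 = $721.78
Net pay = $5,720.47 − $721.78 = $4,998.69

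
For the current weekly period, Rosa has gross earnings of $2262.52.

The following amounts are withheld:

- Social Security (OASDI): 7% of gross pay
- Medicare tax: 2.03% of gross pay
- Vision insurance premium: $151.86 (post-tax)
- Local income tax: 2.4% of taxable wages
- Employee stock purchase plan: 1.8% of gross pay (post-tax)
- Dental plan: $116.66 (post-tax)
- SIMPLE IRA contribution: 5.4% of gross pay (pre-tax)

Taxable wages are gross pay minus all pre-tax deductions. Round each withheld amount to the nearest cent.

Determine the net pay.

SIMPLE IRA contribution: $2262.52 × 0.054 = $122.18
Taxable wages = $2262.52 − $122.18 = $2140.34
Local income tax: $2140.34 × 0.024 = $51.37
Medicare tax: $2262.52 × 0.0203 = $45.93
Social Security (OASDI): $2262.52 × 0.07 = $158.38
Employee stock purchase plan: $2262.52 × 0.018 = $40.73
Dental plan: $116.66
Vision insurance premium: $151.86
Total deductions = $122.18 + $51.37 + $45.93 + $158.38 + $40.73 + $116.66 + $151.86 = $687.11
Net pay = $2262.52 − $687.11 = $1575.41

$1575.41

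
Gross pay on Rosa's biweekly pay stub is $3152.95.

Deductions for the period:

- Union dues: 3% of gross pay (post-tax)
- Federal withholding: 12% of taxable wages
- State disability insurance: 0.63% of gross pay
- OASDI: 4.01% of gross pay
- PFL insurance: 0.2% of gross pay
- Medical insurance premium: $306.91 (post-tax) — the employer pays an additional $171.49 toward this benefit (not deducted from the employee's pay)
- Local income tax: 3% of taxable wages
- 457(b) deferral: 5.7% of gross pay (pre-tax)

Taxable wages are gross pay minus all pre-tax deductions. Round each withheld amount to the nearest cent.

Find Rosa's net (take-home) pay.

$1973.14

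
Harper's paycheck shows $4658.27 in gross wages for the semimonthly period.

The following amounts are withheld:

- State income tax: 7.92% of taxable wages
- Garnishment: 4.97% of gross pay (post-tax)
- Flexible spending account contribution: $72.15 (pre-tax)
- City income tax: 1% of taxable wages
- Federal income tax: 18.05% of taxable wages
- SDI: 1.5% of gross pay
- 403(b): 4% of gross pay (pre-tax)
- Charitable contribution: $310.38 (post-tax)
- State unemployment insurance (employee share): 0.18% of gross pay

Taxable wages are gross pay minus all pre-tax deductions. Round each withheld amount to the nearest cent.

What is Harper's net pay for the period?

$2593.02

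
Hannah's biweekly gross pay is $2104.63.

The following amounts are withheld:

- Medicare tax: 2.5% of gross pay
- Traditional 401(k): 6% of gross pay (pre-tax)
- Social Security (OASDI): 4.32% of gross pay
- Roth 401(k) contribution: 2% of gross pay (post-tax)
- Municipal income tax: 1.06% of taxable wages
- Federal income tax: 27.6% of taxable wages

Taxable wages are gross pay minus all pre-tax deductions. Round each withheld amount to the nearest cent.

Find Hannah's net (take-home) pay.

$1225.73

Traditional 401(k): $2104.63 × 0.06 = $126.28
Taxable wages = $2104.63 − $126.28 = $1978.35
Federal income tax: $1978.35 × 0.276 = $546.02
Municipal income tax: $1978.35 × 0.0106 = $20.97
Medicare tax: $2104.63 × 0.025 = $52.62
Social Security (OASDI): $2104.63 × 0.0432 = $90.92
Roth 401(k) contribution: $2104.63 × 0.02 = $42.09
Total deductions = $126.28 + $546.02 + $20.97 + $52.62 + $90.92 + $42.09 = $878.90
Net pay = $2104.63 − $878.90 = $1225.73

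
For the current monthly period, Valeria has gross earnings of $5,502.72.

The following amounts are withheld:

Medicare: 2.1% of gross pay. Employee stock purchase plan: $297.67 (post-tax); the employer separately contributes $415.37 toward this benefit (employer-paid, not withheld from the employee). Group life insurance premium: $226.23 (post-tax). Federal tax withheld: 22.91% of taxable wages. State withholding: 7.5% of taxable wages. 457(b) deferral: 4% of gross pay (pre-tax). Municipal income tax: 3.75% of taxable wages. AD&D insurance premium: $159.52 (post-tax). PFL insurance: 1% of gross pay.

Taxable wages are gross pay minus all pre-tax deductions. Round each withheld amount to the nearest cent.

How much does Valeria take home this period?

$2,624.05

457(b) deferral: $5,502.72 × 0.04 = $220.11
Taxable wages = $5,502.72 − $220.11 = $5,282.61
State withholding: $5,282.61 × 0.075 = $396.20
Municipal income tax: $5,282.61 × 0.0375 = $198.10
Federal tax withheld: $5,282.61 × 0.2291 = $1,210.25
Medicare: $5,502.72 × 0.021 = $115.56
PFL insurance: $5,502.72 × 0.01 = $55.03
Group life insurance premium: $226.23
Employee stock purchase plan: $297.67
AD&D insurance premium: $159.52
(Employer's $415.37 toward employee stock purchase plan is not withheld from the employee.)
Total deductions = $220.11 + $396.20 + $198.10 + $1,210.25 + $115.56 + $55.03 + $226.23 + $297.67 + $159.52 = $2,878.67
Net pay = $5,502.72 − $2,878.67 = $2,624.05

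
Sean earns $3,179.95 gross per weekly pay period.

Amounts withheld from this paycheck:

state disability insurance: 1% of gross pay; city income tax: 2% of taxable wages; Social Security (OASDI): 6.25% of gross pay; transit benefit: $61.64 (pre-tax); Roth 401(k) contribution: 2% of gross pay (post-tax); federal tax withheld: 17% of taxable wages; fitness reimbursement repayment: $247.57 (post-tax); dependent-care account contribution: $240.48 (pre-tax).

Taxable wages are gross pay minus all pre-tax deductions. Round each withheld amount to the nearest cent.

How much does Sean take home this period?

Transit benefit: $61.64
Dependent-care account contribution: $240.48
Pre-tax total = $61.64 + $240.48 = $302.12
Taxable wages = $3,179.95 − $302.12 = $2,877.83
Federal tax withheld: $2,877.83 × 0.17 = $489.23
City income tax: $2,877.83 × 0.02 = $57.56
State disability insurance: $3,179.95 × 0.01 = $31.80
Social Security (OASDI): $3,179.95 × 0.0625 = $198.75
Fitness reimbursement repayment: $247.57
Roth 401(k) contribution: $3,179.95 × 0.02 = $63.60
Total deductions = $61.64 + $240.48 + $489.23 + $57.56 + $31.80 + $198.75 + $247.57 + $63.60 = $1,390.63
Net pay = $3,179.95 − $1,390.63 = $1,789.32

$1,789.32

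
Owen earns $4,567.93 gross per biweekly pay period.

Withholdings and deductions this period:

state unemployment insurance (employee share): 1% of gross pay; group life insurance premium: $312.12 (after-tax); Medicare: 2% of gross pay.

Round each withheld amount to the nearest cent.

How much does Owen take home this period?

State unemployment insurance (employee share): $4,567.93 × 0.01 = $45.68
Medicare: $4,567.93 × 0.02 = $91.36
Group life insurance premium: $312.12
Total deductions = $45.68 + $91.36 + $312.12 = $449.16
Net pay = $4,567.93 − $449.16 = $4,118.77

$4,118.77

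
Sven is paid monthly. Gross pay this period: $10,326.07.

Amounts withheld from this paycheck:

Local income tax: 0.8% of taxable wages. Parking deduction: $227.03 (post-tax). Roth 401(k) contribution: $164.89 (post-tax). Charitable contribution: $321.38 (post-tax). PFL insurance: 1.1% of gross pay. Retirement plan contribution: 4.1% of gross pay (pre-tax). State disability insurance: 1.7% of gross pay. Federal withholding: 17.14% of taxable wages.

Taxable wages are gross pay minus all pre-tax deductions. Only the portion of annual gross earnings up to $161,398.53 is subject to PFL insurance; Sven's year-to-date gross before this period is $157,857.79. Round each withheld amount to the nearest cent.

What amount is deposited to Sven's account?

Retirement plan contribution: $10,326.07 × 0.041 = $423.37
Taxable wages = $10,326.07 − $423.37 = $9,902.70
Local income tax: $9,902.70 × 0.008 = $79.22
Federal withholding: $9,902.70 × 0.1714 = $1,697.32
State disability insurance: $10,326.07 × 0.017 = $175.54
PFL insurance: only $161,398.53 − $157,857.79 = $3,540.74 of this check is subject → $3,540.74 × 0.011 = $38.95
Parking deduction: $227.03
Charitable contribution: $321.38
Roth 401(k) contribution: $164.89
Total deductions = $423.37 + $79.22 + $1,697.32 + $175.54 + $38.95 + $227.03 + $321.38 + $164.89 = $3,127.70
Net pay = $10,326.07 − $3,127.70 = $7,198.37

$7,198.37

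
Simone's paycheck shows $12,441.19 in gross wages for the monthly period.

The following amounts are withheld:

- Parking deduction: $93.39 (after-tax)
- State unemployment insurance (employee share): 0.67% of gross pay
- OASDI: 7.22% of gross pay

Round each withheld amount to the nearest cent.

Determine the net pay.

State unemployment insurance (employee share): $12,441.19 × 0.0067 = $83.36
OASDI: $12,441.19 × 0.0722 = $898.25
Parking deduction: $93.39
Total deductions = $83.36 + $898.25 + $93.39 = $1,075.00
Net pay = $12,441.19 − $1,075.00 = $11,366.19

$11,366.19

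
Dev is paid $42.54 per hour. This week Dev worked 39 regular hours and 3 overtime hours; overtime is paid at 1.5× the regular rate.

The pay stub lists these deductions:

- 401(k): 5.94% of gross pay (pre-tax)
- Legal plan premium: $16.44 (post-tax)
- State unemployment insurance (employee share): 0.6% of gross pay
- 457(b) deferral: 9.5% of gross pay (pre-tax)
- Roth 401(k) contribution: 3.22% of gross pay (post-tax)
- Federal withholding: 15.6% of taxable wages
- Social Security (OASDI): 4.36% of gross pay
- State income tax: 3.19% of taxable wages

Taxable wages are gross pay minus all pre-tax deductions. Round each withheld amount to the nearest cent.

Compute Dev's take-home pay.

$1,102.94

Regular pay: 39 × $42.54 = $1,659.06
Overtime pay: 3 × $42.54 × 1.5 = $191.43
Gross pay = $1,659.06 + $191.43 = $1,850.49
457(b) deferral: $1,850.49 × 0.095 = $175.80
401(k): $1,850.49 × 0.0594 = $109.92
Pre-tax total = $175.80 + $109.92 = $285.72
Taxable wages = $1,850.49 − $285.72 = $1,564.77
State income tax: $1,564.77 × 0.0319 = $49.92
Federal withholding: $1,564.77 × 0.156 = $244.10
Social Security (OASDI): $1,850.49 × 0.0436 = $80.68
State unemployment insurance (employee share): $1,850.49 × 0.006 = $11.10
Roth 401(k) contribution: $1,850.49 × 0.0322 = $59.59
Legal plan premium: $16.44
Total deductions = $175.80 + $109.92 + $49.92 + $244.10 + $80.68 + $11.10 + $59.59 + $16.44 = $747.55
Net pay = $1,850.49 − $747.55 = $1,102.94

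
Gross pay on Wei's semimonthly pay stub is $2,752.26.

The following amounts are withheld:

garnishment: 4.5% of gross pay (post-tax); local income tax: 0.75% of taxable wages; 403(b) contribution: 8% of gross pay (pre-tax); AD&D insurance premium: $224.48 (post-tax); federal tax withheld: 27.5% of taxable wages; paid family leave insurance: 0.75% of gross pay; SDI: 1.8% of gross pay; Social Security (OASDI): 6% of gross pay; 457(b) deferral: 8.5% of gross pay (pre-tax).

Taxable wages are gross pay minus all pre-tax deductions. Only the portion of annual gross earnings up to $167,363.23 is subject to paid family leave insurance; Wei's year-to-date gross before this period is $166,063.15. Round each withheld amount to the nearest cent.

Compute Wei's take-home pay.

$1,076.15

403(b) contribution: $2,752.26 × 0.08 = $220.18
457(b) deferral: $2,752.26 × 0.085 = $233.94
Pre-tax total = $220.18 + $233.94 = $454.12
Taxable wages = $2,752.26 − $454.12 = $2,298.14
Local income tax: $2,298.14 × 0.0075 = $17.24
Federal tax withheld: $2,298.14 × 0.275 = $631.99
SDI: $2,752.26 × 0.018 = $49.54
Paid family leave insurance: only $167,363.23 − $166,063.15 = $1,300.08 of this check is subject → $1,300.08 × 0.0075 = $9.75
Social Security (OASDI): $2,752.26 × 0.06 = $165.14
Garnishment: $2,752.26 × 0.045 = $123.85
AD&D insurance premium: $224.48
Total deductions = $220.18 + $233.94 + $17.24 + $631.99 + $49.54 + $9.75 + $165.14 + $123.85 + $224.48 = $1,676.11
Net pay = $2,752.26 − $1,676.11 = $1,076.15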